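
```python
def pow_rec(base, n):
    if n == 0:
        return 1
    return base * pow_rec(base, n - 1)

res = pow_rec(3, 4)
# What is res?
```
Call trace:
pow_rec(base=3, n=4)
  pow_rec(base=3, n=3)
    pow_rec(base=3, n=2)
      pow_rec(base=3, n=1)
        pow_rec(base=3, n=0)
        -> return 1
      -> return 3
    -> return 9
  -> return 27
-> return 81

Final answer: 81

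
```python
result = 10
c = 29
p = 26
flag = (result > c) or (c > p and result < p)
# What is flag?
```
Trace:
  result=10
  result=10, c=29
  result=10, c=29, p=26
  result=10, c=29, p=26, flag=True

Final answer: True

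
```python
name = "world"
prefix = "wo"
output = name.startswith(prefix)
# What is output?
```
Trace:
  name='world'
  name='world', prefix='wo'
  name='world', prefix='wo', output=True

Final answer: True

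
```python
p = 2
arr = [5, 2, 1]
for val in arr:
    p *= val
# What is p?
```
Trace:
  p=2
  p=10, val=5
  p=20, val=2
  p=20, val=1

Final answer: 20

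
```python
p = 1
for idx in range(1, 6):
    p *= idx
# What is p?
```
Trace:
  p=1
  p=1, idx=1
  p=2, idx=2
  p=6, idx=3
  p=24, idx=4
  p=120, idx=5

Final answer: 120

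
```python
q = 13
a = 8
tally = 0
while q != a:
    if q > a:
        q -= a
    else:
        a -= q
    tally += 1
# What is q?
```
Trace:
  q=13
  q=13, a=8
  q=13, a=8, tally=0
  q=5, a=8, tally=1
  q=5, a=3, tally=2
  q=2, a=3, tally=3
  q=2, a=1, tally=4
  q=1, a=1, tally=5

Final answer: 1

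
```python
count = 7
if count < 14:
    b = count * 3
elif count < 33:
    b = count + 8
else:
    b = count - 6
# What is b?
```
Trace:
  count=7
  count=7, b=21

Final answer: 21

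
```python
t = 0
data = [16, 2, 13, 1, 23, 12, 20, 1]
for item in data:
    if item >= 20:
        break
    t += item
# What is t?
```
Trace:
  t=0
  t=16, item=16
  t=18, item=2
  t=31, item=13
  t=32, item=1
  t=32, item=23

Final answer: 32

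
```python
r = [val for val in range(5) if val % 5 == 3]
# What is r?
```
Trace:
  val=0
  val=1
  val=2
  val=3
  val=4
  r=[3]

Final answer: [3]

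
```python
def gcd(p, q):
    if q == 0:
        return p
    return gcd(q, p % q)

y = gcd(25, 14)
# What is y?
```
Call trace:
gcd(p=25, q=14)
  gcd(p=14, q=11)
    gcd(p=11, q=3)
      gcd(p=3, q=2)
        gcd(p=2, q=1)
          gcd(p=1, q=0)
          -> return 1
        -> return 1
      -> return 1
    -> return 1
  -> return 1
-> return 1

Final answer: 1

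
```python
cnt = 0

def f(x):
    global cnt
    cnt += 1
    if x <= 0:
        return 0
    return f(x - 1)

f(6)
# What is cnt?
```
Call trace:
f(x=6)
  f(x=5)
    f(x=4)
      f(x=3)
        f(x=2)
          f(x=1)
            f(x=0)
            -> return 0
          -> return 0
        -> return 0
      -> return 0
    -> return 0
  -> return 0
-> return 0

cnt is incremented once per call. f is entered once for each x = 6, 5, 4, 3, 2, 1, 0 (the x <= 0 call returns without recursing), i.e. 6 + 1 calls.
cnt = 7

Final answer: 7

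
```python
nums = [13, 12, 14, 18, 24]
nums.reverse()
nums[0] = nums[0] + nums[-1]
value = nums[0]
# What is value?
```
Trace:
  nums=[13, 12, 14, 18, 24]
  nums=[24, 18, 14, 12, 13]
  nums=[37, 18, 14, 12, 13]
  nums=[37, 18, 14, 12, 13], value=37

Final answer: 37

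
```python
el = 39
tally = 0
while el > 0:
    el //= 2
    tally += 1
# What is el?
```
Trace:
  el=39
  el=39, tally=0
  el=19, tally=1
  el=9, tally=2
  el=4, tally=3
  el=2, tally=4
  el=1, tally=5
  el=0, tally=6

Final answer: 0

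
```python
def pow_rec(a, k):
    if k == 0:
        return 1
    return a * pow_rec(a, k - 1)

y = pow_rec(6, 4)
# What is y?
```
Call trace:
pow_rec(a=6, k=4)
  pow_rec(a=6, k=3)
    pow_rec(a=6, k=2)
      pow_rec(a=6, k=1)
        pow_rec(a=6, k=0)
        -> return 1
      -> return 6
    -> return 36
  -> return 216
-> return 1296

Final answer: 1296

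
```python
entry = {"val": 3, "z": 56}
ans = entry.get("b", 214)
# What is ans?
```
Trace:
  entry={'val': 3, 'z': 56}
  entry={'val': 3, 'z': 56}, ans=214

Final answer: 214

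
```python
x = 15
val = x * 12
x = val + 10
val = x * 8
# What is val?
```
Trace:
  x=15
  x=15, val=180
  x=190, val=180
  x=190, val=1520

Final answer: 1520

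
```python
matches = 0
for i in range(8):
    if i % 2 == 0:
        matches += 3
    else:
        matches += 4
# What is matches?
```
Trace:
  matches=0
  matches=3, i=0
  matches=7, i=1
  matches=10, i=2
  matches=14, i=3
  matches=17, i=4
  matches=21, i=5
  matches=24, i=6
  matches=28, i=7

Final answer: 28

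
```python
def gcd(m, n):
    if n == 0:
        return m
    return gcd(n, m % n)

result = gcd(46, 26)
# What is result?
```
Call trace:
gcd(m=46, n=26)
  gcd(m=26, n=20)
    gcd(m=20, n=6)
      gcd(m=6, n=2)
        gcd(m=2, n=0)
        -> return 2
      -> return 2
    -> return 2
  -> return 2
-> return 2

Final answer: 2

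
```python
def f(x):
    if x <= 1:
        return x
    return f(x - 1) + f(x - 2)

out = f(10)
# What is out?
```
Call trace (a repeated sub-call is expanded the first time; later identical calls just restate its return value):
f(x=10)
  f(x=9)
    f(x=8)
      f(x=7)
        f(x=6)
          f(x=5)
            f(x=4)
              f(x=3)
                f(x=2)
                  f(x=1)
                  -> return 1
                  f(x=0)
                  -> return 0
                -> return 1
                f(x=1)
                -> return 1
              -> return 2
              f(x=2) -> return 1  (same call as traced above)
            -> return 3
            f(x=3) -> return 2  (same call as traced above)
          -> return 5
          f(x=4) -> return 3  (same call as traced above)
        -> return 8
        f(x=5) -> return 5  (same call as traced above)
      -> return 13
      f(x=6) -> return 8  (same call as traced above)
    -> return 21
    f(x=7) -> return 13  (same call as traced above)
  -> return 34
  f(x=8) -> return 21  (same call as traced above)
-> return 55

Final answer: 55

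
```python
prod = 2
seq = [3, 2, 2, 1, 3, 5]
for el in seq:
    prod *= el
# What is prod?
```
Trace:
  prod=2
  prod=6, el=3
  prod=12, el=2
  prod=24, el=2
  prod=24, el=1
  prod=72, el=3
  prod=360, el=5

Final answer: 360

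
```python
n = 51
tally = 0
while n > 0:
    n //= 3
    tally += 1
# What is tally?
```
Trace:
  n=51
  n=51, tally=0
  n=17, tally=1
  n=5, tally=2
  n=1, tally=3
  n=0, tally=4

Final answer: 4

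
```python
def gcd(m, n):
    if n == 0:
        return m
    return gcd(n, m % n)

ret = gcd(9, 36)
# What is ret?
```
Call trace:
gcd(m=9, n=36)
  gcd(m=36, n=9)
    gcd(m=9, n=0)
    -> return 9
  -> return 9
-> return 9

Final answer: 9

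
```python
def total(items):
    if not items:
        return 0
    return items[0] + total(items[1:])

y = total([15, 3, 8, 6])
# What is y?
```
Call trace:
total(items=[15, 3, 8, 6])
  total(items=[3, 8, 6])
    total(items=[8, 6])
      total(items=[6])
        total(items=[])
        -> return 0
      -> return 6
    -> return 14
  -> return 17
-> return 32

Final answer: 32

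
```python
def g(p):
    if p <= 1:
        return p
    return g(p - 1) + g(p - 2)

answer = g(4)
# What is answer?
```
Call trace (a repeated sub-call is expanded the first time; later identical calls just restate its return value):
g(p=4)
  g(p=3)
    g(p=2)
      g(p=1)
      -> return 1
      g(p=0)
      -> return 0
    -> return 1
    g(p=1)
    -> return 1
  -> return 2
  g(p=2) -> return 1  (same call as traced above)
-> return 3

Final answer: 3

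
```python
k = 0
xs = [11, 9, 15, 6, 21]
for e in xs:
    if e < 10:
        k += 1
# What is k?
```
Trace:
  k=0
  k=0, e=11
  k=1, e=9
  k=1, e=15
  k=2, e=6
  k=2, e=21

Final answer: 2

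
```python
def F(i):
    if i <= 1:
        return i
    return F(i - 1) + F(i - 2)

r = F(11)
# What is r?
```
Call trace (a repeated sub-call is expanded the first time; later identical calls just restate its return value):
F(i=11)
  F(i=10)
    F(i=9)
      F(i=8)
        F(i=7)
          F(i=6)
            F(i=5)
              F(i=4)
                F(i=3)
                  F(i=2)
                    F(i=1)
                    -> return 1
                    F(i=0)
                    -> return 0
                  -> return 1
                  F(i=1)
                  -> return 1
                -> return 2
                F(i=2) -> return 1  (same call as traced above)
              -> return 3
              F(i=3) -> return 2  (same call as traced above)
            -> return 5
            F(i=4) -> return 3  (same call as traced above)
          -> return 8
          F(i=5) -> return 5  (same call as traced above)
        -> return 13
        F(i=6) -> return 8  (same call as traced above)
      -> return 21
      F(i=7) -> return 13  (same call as traced above)
    -> return 34
    F(i=8) -> return 21  (same call as traced above)
  -> return 55
  F(i=9) -> return 34  (same call as traced above)
-> return 89

Final answer: 89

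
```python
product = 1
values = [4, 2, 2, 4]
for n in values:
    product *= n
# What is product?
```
Trace:
  product=1
  product=4, n=4
  product=8, n=2
  product=16, n=2
  product=64, n=4

Final answer: 64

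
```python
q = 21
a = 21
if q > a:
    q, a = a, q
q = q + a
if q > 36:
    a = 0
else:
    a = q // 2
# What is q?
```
Trace:
  q=21
  q=21, a=21
  q=21, a=21
  q=42, a=21
  q=42, a=0

Final answer: 42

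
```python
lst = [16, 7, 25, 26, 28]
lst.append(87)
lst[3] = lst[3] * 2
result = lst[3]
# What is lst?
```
Trace:
  lst=[16, 7, 25, 26, 28]
  lst=[16, 7, 25, 26, 28, 87]
  lst=[16, 7, 25, 52, 28, 87]
  lst=[16, 7, 25, 52, 28, 87], result=52

Final answer: [16, 7, 25, 52, 28, 87]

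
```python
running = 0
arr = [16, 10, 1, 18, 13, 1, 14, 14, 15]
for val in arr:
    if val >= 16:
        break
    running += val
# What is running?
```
Trace:
  running=0
  running=0, val=16

Final answer: 0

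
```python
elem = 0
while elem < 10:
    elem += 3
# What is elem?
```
Trace:
  elem=0
  elem=3
  elem=6
  elem=9
  elem=12

Final answer: 12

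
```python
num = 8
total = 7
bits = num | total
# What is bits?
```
Trace:
  num=8
  num=8, total=7
  num=8, total=7, bits=15

Final answer: 15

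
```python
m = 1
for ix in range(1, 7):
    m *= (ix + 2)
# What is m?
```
Trace:
  m=1
  m=3, ix=1
  m=12, ix=2
  m=60, ix=3
  m=360, ix=4
  m=2520, ix=5
  m=20160, ix=6

Final answer: 20160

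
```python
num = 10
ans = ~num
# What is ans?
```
Trace:
  num=10
  num=10, ans=-11

Final answer: -11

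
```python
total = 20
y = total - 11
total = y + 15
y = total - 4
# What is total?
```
Trace:
  total=20
  total=20, y=9
  total=24, y=9
  total=24, y=20

Final answer: 24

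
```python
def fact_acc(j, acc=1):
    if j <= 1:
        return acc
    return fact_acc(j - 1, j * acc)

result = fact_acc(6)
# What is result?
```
Call trace:
fact_acc(j=6, acc=1)
  fact_acc(j=5, acc=6)
    fact_acc(j=4, acc=30)
      fact_acc(j=3, acc=120)
        fact_acc(j=2, acc=360)
          fact_acc(j=1, acc=720)
          -> return 720
        -> return 720
      -> return 720
    -> return 720
  -> return 720
-> return 720

Final answer: 720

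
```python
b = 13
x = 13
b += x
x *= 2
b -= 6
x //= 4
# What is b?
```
Trace:
  b=13
  b=13, x=13
  b=26, x=13
  b=26, x=26
  b=20, x=26
  b=20, x=6

Final answer: 20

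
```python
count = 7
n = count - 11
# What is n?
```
Trace:
  count=7
  count=7, n=-4

Final answer: -4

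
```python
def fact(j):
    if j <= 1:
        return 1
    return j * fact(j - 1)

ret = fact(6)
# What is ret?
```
Call trace:
fact(j=6)
  fact(j=5)
    fact(j=4)
      fact(j=3)
        fact(j=2)
          fact(j=1)
          -> return 1
        -> return 2
      -> return 6
    -> return 24
  -> return 120
-> return 720

Final answer: 720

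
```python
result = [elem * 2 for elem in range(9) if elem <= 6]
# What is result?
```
Trace:
  elem=0
  elem=1
  elem=2
  elem=3
  elem=4
  elem=5
  elem=6
  elem=7
  elem=8
  result=[0, 2, 4, 6, 8, 10, 12]

Final answer: [0, 2, 4, 6, 8, 10, 12]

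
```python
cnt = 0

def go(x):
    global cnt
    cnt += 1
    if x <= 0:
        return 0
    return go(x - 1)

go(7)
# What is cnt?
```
Call trace:
go(x=7)
  go(x=6)
    go(x=5)
      go(x=4)
        go(x=3)
          go(x=2)
            go(x=1)
              go(x=0)
              -> return 0
            -> return 0
          -> return 0
        -> return 0
      -> return 0
    -> return 0
  -> return 0
-> return 0

cnt is incremented once per call. go is entered once for each x = 7, 6, 5, 4, 3, 2, 1, 0 (the x <= 0 call returns without recursing), i.e. 7 + 1 calls.
cnt = 8

Final answer: 8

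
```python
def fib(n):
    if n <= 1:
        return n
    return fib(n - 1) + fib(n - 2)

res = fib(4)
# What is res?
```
Call trace (a repeated sub-call is expanded the first time; later identical calls just restate its return value):
fib(n=4)
  fib(n=3)
    fib(n=2)
      fib(n=1)
      -> return 1
      fib(n=0)
      -> return 0
    -> return 1
    fib(n=1)
    -> return 1
  -> return 2
  fib(n=2) -> return 1  (same call as traced above)
-> return 3

Final answer: 3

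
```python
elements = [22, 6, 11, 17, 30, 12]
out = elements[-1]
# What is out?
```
Trace:
  elements=[22, 6, 11, 17, 30, 12]
  elements=[22, 6, 11, 17, 30, 12], out=12

Final answer: 12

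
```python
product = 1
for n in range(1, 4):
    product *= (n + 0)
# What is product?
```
Trace:
  product=1
  product=1, n=1
  product=2, n=2
  product=6, n=3

Final answer: 6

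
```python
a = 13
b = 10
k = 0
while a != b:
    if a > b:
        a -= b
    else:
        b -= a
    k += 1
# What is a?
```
Trace:
  a=13
  a=13, b=10
  a=13, b=10, k=0
  a=3, b=10, k=1
  a=3, b=7, k=2
  a=3, b=4, k=3
  a=3, b=1, k=4
  a=2, b=1, k=5
  a=1, b=1, k=6

Final answer: 1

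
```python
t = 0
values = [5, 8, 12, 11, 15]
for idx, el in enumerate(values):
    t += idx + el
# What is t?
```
Trace:
  t=0
  t=5, idx=0, el=5
  t=14, idx=1, el=8
  t=28, idx=2, el=12
  t=42, idx=3, el=11
  t=61, idx=4, el=15

Final answer: 61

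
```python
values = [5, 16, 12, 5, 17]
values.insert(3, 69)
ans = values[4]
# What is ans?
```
Trace:
  values=[5, 16, 12, 5, 17]
  values=[5, 16, 12, 69, 5, 17]
  values=[5, 16, 12, 69, 5, 17], ans=5

Final answer: 5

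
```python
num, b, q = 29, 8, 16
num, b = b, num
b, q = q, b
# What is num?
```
Trace:
  num=29, b=8, q=16
  num=8, b=29, q=16
  num=8, b=16, q=29

Final answer: 8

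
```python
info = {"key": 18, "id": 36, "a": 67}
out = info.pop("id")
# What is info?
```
Trace:
  info={'key': 18, 'id': 36, 'a': 67}
  info={'key': 18, 'a': 67}, out=36

Final answer: {'key': 18, 'a': 67}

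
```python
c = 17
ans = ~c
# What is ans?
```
Trace:
  c=17
  c=17, ans=-18

Final answer: -18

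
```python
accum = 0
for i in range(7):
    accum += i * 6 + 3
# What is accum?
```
Trace:
  accum=0
  accum=3, i=0
  accum=12, i=1
  accum=27, i=2
  accum=48, i=3
  accum=75, i=4
  accum=108, i=5
  accum=147, i=6

Final answer: 147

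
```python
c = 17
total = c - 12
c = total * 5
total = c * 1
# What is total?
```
Trace:
  c=17
  c=17, total=5
  c=25, total=5
  c=25, total=25

Final answer: 25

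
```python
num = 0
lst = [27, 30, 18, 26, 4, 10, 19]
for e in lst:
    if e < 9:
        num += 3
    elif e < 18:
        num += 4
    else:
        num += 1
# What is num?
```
Trace:
  num=0
  num=1, e=27
  num=2, e=30
  num=3, e=18
  num=4, e=26
  num=7, e=4
  num=11, e=10
  num=12, e=19

Final answer: 12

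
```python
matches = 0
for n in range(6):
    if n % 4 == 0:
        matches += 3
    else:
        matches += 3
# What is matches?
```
Trace:
  matches=0
  matches=3, n=0
  matches=6, n=1
  matches=9, n=2
  matches=12, n=3
  matches=15, n=4
  matches=18, n=5

Final answer: 18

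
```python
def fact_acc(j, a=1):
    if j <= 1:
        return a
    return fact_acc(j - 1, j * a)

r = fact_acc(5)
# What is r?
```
Call trace:
fact_acc(j=5, a=1)
  fact_acc(j=4, a=5)
    fact_acc(j=3, a=20)
      fact_acc(j=2, a=60)
        fact_acc(j=1, a=120)
        -> return 120
      -> return 120
    -> return 120
  -> return 120
-> return 120

Final answer: 120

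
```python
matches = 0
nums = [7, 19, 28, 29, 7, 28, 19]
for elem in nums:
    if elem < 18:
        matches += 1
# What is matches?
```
Trace:
  matches=0
  matches=1, elem=7
  matches=1, elem=19
  matches=1, elem=28
  matches=1, elem=29
  matches=2, elem=7
  matches=2, elem=28
  matches=2, elem=19

Final answer: 2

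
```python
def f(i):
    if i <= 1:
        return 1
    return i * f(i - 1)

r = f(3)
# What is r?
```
Call trace:
f(i=3)
  f(i=2)
    f(i=1)
    -> return 1
  -> return 2
-> return 6

Final answer: 6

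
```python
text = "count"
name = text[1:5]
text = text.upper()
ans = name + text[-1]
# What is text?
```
Trace:
  text='count'
  text='count', name='ount'
  text='COUNT', name='ount'
  text='COUNT', name='ount', ans='ountT'

Final answer: 'COUNT'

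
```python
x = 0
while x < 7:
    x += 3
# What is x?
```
Trace:
  x=0
  x=3
  x=6
  x=9

Final answer: 9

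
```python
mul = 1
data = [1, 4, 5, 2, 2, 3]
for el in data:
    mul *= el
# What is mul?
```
Trace:
  mul=1
  mul=1, el=1
  mul=4, el=4
  mul=20, el=5
  mul=40, el=2
  mul=80, el=2
  mul=240, el=3

Final answer: 240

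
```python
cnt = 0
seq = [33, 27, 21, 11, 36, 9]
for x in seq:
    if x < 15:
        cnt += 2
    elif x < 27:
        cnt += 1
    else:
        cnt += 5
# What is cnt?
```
Trace:
  cnt=0
  cnt=5, x=33
  cnt=10, x=27
  cnt=11, x=21
  cnt=13, x=11
  cnt=18, x=36
  cnt=20, x=9

Final answer: 20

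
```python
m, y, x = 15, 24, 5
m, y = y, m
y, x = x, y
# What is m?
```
Trace:
  m=15, y=24, x=5
  m=24, y=15, x=5
  m=24, y=5, x=15

Final answer: 24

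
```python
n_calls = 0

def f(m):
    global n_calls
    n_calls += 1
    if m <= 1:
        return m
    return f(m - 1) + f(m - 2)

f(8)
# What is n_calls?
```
Call trace (a repeated sub-call is expanded the first time; later identical calls just restate its return value):
f(m=8)
  f(m=7)
    f(m=6)
      f(m=5)
        f(m=4)
          f(m=3)
            f(m=2)
              f(m=1)
              -> return 1
              f(m=0)
              -> return 0
            -> return 1
            f(m=1)
            -> return 1
          -> return 2
          f(m=2) -> return 1  (same call as traced above)
        -> return 3
        f(m=3) -> return 2  (same call as traced above)
      -> return 5
      f(m=4) -> return 3  (same call as traced above)
    -> return 8
    f(m=5) -> return 5  (same call as traced above)
  -> return 13
  f(m=6) -> return 8  (same call as traced above)
-> return 21

n_calls is incremented once per call, so count the calls in each subtree. Let C(m) = number of calls made by f(m).
C(0) = C(1) = 1 (base case, no recursion); C(m) = 1 + C(m - 1) + C(m - 2) otherwise.
C(2) = 1 + C(1) + C(0) = 1 + 1 + 1 = 3
C(3) = 1 + C(2) + C(1) = 1 + 3 + 1 = 5
C(4) = 1 + C(3) + C(2) = 1 + 5 + 3 = 9
C(5) = 1 + C(4) + C(3) = 1 + 9 + 5 = 15
C(6) = 1 + C(5) + C(4) = 1 + 15 + 9 = 25
C(7) = 1 + C(6) + C(5) = 1 + 25 + 15 = 41
C(8) = 1 + C(7) + C(6) = 1 + 41 + 25 = 67
n_calls = C(8) = 67

Final answer: 67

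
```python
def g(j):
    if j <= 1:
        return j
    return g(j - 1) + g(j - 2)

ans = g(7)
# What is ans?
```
Call trace (a repeated sub-call is expanded the first time; later identical calls just restate its return value):
g(j=7)
  g(j=6)
    g(j=5)
      g(j=4)
        g(j=3)
          g(j=2)
            g(j=1)
            -> return 1
            g(j=0)
            -> return 0
          -> return 1
          g(j=1)
          -> return 1
        -> return 2
        g(j=2) -> return 1  (same call as traced above)
      -> return 3
      g(j=3) -> return 2  (same call as traced above)
    -> return 5
    g(j=4) -> return 3  (same call as traced above)
  -> return 8
  g(j=5) -> return 5  (same call as traced above)
-> return 13

Final answer: 13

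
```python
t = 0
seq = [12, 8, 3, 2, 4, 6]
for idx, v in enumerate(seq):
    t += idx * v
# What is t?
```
Trace:
  t=0
  t=0, idx=0, v=12
  t=8, idx=1, v=8
  t=14, idx=2, v=3
  t=20, idx=3, v=2
  t=36, idx=4, v=4
  t=66, idx=5, v=6

Final answer: 66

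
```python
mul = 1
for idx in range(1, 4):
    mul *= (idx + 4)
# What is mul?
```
Trace:
  mul=1
  mul=5, idx=1
  mul=30, idx=2
  mul=210, idx=3

Final answer: 210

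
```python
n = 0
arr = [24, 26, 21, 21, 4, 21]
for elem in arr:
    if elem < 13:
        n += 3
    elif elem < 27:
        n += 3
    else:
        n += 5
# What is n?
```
Trace:
  n=0
  n=3, elem=24
  n=6, elem=26
  n=9, elem=21
  n=12, elem=21
  n=15, elem=4
  n=18, elem=21

Final answer: 18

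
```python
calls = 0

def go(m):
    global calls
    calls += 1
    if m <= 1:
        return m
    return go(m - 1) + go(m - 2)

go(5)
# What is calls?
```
Call trace (a repeated sub-call is expanded the first time; later identical calls just restate its return value):
go(m=5)
  go(m=4)
    go(m=3)
      go(m=2)
        go(m=1)
        -> return 1
        go(m=0)
        -> return 0
      -> return 1
      go(m=1)
      -> return 1
    -> return 2
    go(m=2) -> return 1  (same call as traced above)
  -> return 3
  go(m=3) -> return 2  (same call as traced above)
-> return 5

calls is incremented once per call, so count the calls in each subtree. Let C(m) = number of calls made by go(m).
C(0) = C(1) = 1 (base case, no recursion); C(m) = 1 + C(m - 1) + C(m - 2) otherwise.
C(2) = 1 + C(1) + C(0) = 1 + 1 + 1 = 3
C(3) = 1 + C(2) + C(1) = 1 + 3 + 1 = 5
C(4) = 1 + C(3) + C(2) = 1 + 5 + 3 = 9
C(5) = 1 + C(4) + C(3) = 1 + 9 + 5 = 15
calls = C(5) = 15

Final answer: 15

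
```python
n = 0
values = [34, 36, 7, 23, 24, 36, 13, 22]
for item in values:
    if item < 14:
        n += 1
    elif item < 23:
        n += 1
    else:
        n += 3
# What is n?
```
Trace:
  n=0
  n=3, item=34
  n=6, item=36
  n=7, item=7
  n=10, item=23
  n=13, item=24
  n=16, item=36
  n=17, item=13
  n=18, item=22

Final answer: 18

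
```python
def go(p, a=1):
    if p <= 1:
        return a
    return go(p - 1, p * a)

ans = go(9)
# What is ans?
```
Call trace:
go(p=9, a=1)
  go(p=8, a=9)
    go(p=7, a=72)
      go(p=6, a=504)
        go(p=5, a=3024)
          go(p=4, a=15120)
            go(p=3, a=60480)
              go(p=2, a=181440)
                go(p=1, a=362880)
                -> return 362880
              -> return 362880
            -> return 362880
          -> return 362880
        -> return 362880
      -> return 362880
    -> return 362880
  -> return 362880
-> return 362880

Final answer: 362880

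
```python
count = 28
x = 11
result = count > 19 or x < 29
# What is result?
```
Trace:
  count=28
  count=28, x=11
  count=28, x=11, result=True

Final answer: True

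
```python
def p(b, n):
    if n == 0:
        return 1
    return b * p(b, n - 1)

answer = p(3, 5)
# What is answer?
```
Call trace:
p(b=3, n=5)
  p(b=3, n=4)
    p(b=3, n=3)
      p(b=3, n=2)
        p(b=3, n=1)
          p(b=3, n=0)
          -> return 1
        -> return 3
      -> return 9
    -> return 27
  -> return 81
-> return 243

Final answer: 243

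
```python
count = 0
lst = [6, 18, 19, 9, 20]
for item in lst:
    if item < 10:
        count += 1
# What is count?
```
Trace:
  count=0
  count=1, item=6
  count=1, item=18
  count=1, item=19
  count=2, item=9
  count=2, item=20

Final answer: 2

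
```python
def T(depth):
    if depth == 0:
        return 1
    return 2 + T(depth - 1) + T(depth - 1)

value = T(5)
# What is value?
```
Call trace (a repeated sub-call is expanded the first time; later identical calls just restate its return value):
T(depth=5)
  T(depth=4)
    T(depth=3)
      T(depth=2)
        T(depth=1)
          T(depth=0)
          -> return 1
          T(depth=0)
          -> return 1
        -> return 4
        T(depth=1) -> return 4  (same call as traced above)
      -> return 10
      T(depth=2) -> return 10  (same call as traced above)
    -> return 22
    T(depth=3) -> return 22  (same call as traced above)
  -> return 46
  T(depth=4) -> return 46  (same call as traced above)
-> return 94

Final answer: 94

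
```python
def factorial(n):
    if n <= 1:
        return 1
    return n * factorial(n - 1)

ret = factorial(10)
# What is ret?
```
Call trace:
factorial(n=10)
  factorial(n=9)
    factorial(n=8)
      factorial(n=7)
        factorial(n=6)
          factorial(n=5)
            factorial(n=4)
              factorial(n=3)
                factorial(n=2)
                  factorial(n=1)
                  -> return 1
                -> return 2
              -> return 6
            -> return 24
          -> return 120
        -> return 720
      -> return 5040
    -> return 40320
  -> return 362880
-> return 3628800

Final answer: 3628800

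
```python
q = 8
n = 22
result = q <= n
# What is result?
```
Trace:
  q=8
  q=8, n=22
  q=8, n=22, result=True

Final answer: True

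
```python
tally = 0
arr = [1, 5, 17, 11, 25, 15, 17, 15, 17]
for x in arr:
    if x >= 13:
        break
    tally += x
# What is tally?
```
Trace:
  tally=0
  tally=1, x=1
  tally=6, x=5
  tally=6, x=17

Final answer: 6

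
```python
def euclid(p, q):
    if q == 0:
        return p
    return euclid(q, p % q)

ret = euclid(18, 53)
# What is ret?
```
Call trace:
euclid(p=18, q=53)
  euclid(p=53, q=18)
    euclid(p=18, q=17)
      euclid(p=17, q=1)
        euclid(p=1, q=0)
        -> return 1
      -> return 1
    -> return 1
  -> return 1
-> return 1

Final answer: 1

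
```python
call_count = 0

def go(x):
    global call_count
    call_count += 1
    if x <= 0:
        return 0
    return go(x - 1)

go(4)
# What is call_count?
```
Call trace:
go(x=4)
  go(x=3)
    go(x=2)
      go(x=1)
        go(x=0)
        -> return 0
      -> return 0
    -> return 0
  -> return 0
-> return 0

call_count is incremented once per call. go is entered once for each x = 4, 3, 2, 1, 0 (the x <= 0 call returns without recursing), i.e. 4 + 1 calls.
call_count = 5

Final answer: 5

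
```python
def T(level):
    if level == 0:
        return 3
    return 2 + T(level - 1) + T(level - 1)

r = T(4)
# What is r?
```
Call trace (a repeated sub-call is expanded the first time; later identical calls just restate its return value):
T(level=4)
  T(level=3)
    T(level=2)
      T(level=1)
        T(level=0)
        -> return 3
        T(level=0)
        -> return 3
      -> return 8
      T(level=1) -> return 8  (same call as traced above)
    -> return 18
    T(level=2) -> return 18  (same call as traced above)
  -> return 38
  T(level=3) -> return 38  (same call as traced above)
-> return 78

Final answer: 78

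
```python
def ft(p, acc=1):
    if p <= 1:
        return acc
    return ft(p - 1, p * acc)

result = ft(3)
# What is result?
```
Call trace:
ft(p=3, acc=1)
  ft(p=2, acc=3)
    ft(p=1, acc=6)
    -> return 6
  -> return 6
-> return 6

Final answer: 6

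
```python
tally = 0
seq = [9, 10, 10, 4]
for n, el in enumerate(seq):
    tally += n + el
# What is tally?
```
Trace:
  tally=0
  tally=9, n=0, el=9
  tally=20, n=1, el=10
  tally=32, n=2, el=10
  tally=39, n=3, el=4

Final answer: 39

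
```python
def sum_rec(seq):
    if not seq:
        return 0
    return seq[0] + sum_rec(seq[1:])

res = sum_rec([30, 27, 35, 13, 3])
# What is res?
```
Call trace:
sum_rec(seq=[30, 27, 35, 13, 3])
  sum_rec(seq=[27, 35, 13, 3])
    sum_rec(seq=[35, 13, 3])
      sum_rec(seq=[13, 3])
        sum_rec(seq=[3])
          sum_rec(seq=[])
          -> return 0
        -> return 3
      -> return 16
    -> return 51
  -> return 78
-> return 108

Final answer: 108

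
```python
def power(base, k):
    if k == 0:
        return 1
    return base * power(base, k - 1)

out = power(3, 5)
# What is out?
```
Call trace:
power(base=3, k=5)
  power(base=3, k=4)
    power(base=3, k=3)
      power(base=3, k=2)
        power(base=3, k=1)
          power(base=3, k=0)
          -> return 1
        -> return 3
      -> return 9
    -> return 27
  -> return 81
-> return 243

Final answer: 243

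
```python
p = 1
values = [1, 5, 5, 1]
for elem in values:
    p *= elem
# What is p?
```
Trace:
  p=1
  p=1, elem=1
  p=5, elem=5
  p=25, elem=5
  p=25, elem=1

Final answer: 25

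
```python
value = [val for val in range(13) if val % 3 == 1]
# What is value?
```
Trace:
  val=0
  val=1
  val=2
  val=3
  val=4
  val=5
  val=6
  val=7
  val=8
  val=9
  val=10
  val=11
  val=12
  value=[1, 4, 7, 10]

Final answer: [1, 4, 7, 10]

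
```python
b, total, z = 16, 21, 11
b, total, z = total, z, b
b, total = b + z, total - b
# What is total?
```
Trace:
  b=16, total=21, z=11
  b=21, total=11, z=16
  b=37, total=-10, z=16

Final answer: -10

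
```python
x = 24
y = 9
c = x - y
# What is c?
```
Trace:
  x=24
  x=24, y=9
  x=24, y=9, c=15

Final answer: 15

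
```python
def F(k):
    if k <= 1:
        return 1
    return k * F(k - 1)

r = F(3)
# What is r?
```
Call trace:
F(k=3)
  F(k=2)
    F(k=1)
    -> return 1
  -> return 2
-> return 6

Final answer: 6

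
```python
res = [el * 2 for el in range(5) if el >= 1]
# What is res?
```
Trace:
  el=0
  el=1
  el=2
  el=3
  el=4
  res=[2, 4, 6, 8]

Final answer: [2, 4, 6, 8]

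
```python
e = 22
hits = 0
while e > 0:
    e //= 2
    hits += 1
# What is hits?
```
Trace:
  e=22
  e=22, hits=0
  e=11, hits=1
  e=5, hits=2
  e=2, hits=3
  e=1, hits=4
  e=0, hits=5

Final answer: 5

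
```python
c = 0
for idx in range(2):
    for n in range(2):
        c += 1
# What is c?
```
Trace:
  c=0
  c=1, idx=0, n=0
  c=2, idx=0, n=1
  c=3, idx=1, n=0
  c=4, idx=1, n=1

Final answer: 4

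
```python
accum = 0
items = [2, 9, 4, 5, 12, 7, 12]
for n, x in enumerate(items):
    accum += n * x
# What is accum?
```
Trace:
  accum=0
  accum=0, n=0, x=2
  accum=9, n=1, x=9
  accum=17, n=2, x=4
  accum=32, n=3, x=5
  accum=80, n=4, x=12
  accum=115, n=5, x=7
  accum=187, n=6, x=12

Final answer: 187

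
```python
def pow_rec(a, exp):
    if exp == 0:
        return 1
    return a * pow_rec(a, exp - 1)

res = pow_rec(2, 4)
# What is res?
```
Call trace:
pow_rec(a=2, exp=4)
  pow_rec(a=2, exp=3)
    pow_rec(a=2, exp=2)
      pow_rec(a=2, exp=1)
        pow_rec(a=2, exp=0)
        -> return 1
      -> return 2
    -> return 4
  -> return 8
-> return 16

Final answer: 16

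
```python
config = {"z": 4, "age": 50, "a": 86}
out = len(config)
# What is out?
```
Trace:
  config={'z': 4, 'age': 50, 'a': 86}
  config={'z': 4, 'age': 50, 'a': 86}, out=3

Final answer: 3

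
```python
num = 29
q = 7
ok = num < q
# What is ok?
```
Trace:
  num=29
  num=29, q=7
  num=29, q=7, ok=False

Final answer: False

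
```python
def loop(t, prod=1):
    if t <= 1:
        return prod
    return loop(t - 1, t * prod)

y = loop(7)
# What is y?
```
Call trace:
loop(t=7, prod=1)
  loop(t=6, prod=7)
    loop(t=5, prod=42)
      loop(t=4, prod=210)
        loop(t=3, prod=840)
          loop(t=2, prod=2520)
            loop(t=1, prod=5040)
            -> return 5040
          -> return 5040
        -> return 5040
      -> return 5040
    -> return 5040
  -> return 5040
-> return 5040

Final answer: 5040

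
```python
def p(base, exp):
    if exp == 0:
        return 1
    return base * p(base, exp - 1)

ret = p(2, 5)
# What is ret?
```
Call trace:
p(base=2, exp=5)
  p(base=2, exp=4)
    p(base=2, exp=3)
      p(base=2, exp=2)
        p(base=2, exp=1)
          p(base=2, exp=0)
          -> return 1
        -> return 2
      -> return 4
    -> return 8
  -> return 16
-> return 32

Final answer: 32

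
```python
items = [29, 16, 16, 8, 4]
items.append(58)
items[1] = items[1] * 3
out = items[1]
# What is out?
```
Trace:
  items=[29, 16, 16, 8, 4]
  items=[29, 16, 16, 8, 4, 58]
  items=[29, 48, 16, 8, 4, 58]
  items=[29, 48, 16, 8, 4, 58], out=48

Final answer: 48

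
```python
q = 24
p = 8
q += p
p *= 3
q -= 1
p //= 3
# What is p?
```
Trace:
  q=24
  q=24, p=8
  q=32, p=8
  q=32, p=24
  q=31, p=24
  q=31, p=8

Final answer: 8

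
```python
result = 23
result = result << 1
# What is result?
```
Trace:
  result=23
  result=46

Final answer: 46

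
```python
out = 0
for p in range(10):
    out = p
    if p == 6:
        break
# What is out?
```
Trace:
  out=0
  out=0, p=0
  out=1, p=1
  out=2, p=2
  out=3, p=3
  out=4, p=4
  out=5, p=5
  out=6, p=6

Final answer: 6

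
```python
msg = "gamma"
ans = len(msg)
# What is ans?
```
Trace:
  msg='gamma'
  msg='gamma', ans=5

Final answer: 5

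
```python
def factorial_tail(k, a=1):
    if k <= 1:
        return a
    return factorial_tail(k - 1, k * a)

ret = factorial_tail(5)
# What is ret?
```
Call trace:
factorial_tail(k=5, a=1)
  factorial_tail(k=4, a=5)
    factorial_tail(k=3, a=20)
      factorial_tail(k=2, a=60)
        factorial_tail(k=1, a=120)
        -> return 120
      -> return 120
    -> return 120
  -> return 120
-> return 120

Final answer: 120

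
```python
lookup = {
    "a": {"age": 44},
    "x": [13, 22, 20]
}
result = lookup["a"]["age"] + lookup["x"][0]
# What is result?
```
Trace:
  lookup={'a': {'age': 44}, 'x': [13, 22, 20]}
  lookup={'a': {'age': 44}, 'x': [13, 22, 20]}, result=57

Final answer: 57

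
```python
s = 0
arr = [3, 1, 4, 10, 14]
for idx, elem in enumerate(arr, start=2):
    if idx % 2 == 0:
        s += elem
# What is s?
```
Trace:
  s=0
  s=3, idx=2, elem=3
  s=3, idx=3, elem=1
  s=7, idx=4, elem=4
  s=7, idx=5, elem=10
  s=21, idx=6, elem=14

Final answer: 21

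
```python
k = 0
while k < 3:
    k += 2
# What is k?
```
Trace:
  k=0
  k=2
  k=4

Final answer: 4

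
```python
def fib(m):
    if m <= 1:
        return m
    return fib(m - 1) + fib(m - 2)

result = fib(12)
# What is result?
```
Call trace (a repeated sub-call is expanded the first time; later identical calls just restate its return value):
fib(m=12)
  fib(m=11)
    fib(m=10)
      fib(m=9)
        fib(m=8)
          fib(m=7)
            fib(m=6)
              fib(m=5)
                fib(m=4)
                  fib(m=3)
                    fib(m=2)
                      fib(m=1)
                      -> return 1
                      fib(m=0)
                      -> return 0
                    -> return 1
                    fib(m=1)
                    -> return 1
                  -> return 2
                  fib(m=2) -> return 1  (same call as traced above)
                -> return 3
                fib(m=3) -> return 2  (same call as traced above)
              -> return 5
              fib(m=4) -> return 3  (same call as traced above)
            -> return 8
            fib(m=5) -> return 5  (same call as traced above)
          -> return 13
          fib(m=6) -> return 8  (same call as traced above)
        -> return 21
        fib(m=7) -> return 13  (same call as traced above)
      -> return 34
      fib(m=8) -> return 21  (same call as traced above)
    -> return 55
    fib(m=9) -> return 34  (same call as traced above)
  -> return 89
  fib(m=10) -> return 55  (same call as traced above)
-> return 144

Final answer: 144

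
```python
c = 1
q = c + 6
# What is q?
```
Trace:
  c=1
  c=1, q=7

Final answer: 7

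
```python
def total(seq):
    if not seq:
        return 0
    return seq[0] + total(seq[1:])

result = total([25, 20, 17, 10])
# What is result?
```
Call trace:
total(seq=[25, 20, 17, 10])
  total(seq=[20, 17, 10])
    total(seq=[17, 10])
      total(seq=[10])
        total(seq=[])
        -> return 0
      -> return 10
    -> return 27
  -> return 47
-> return 72

Final answer: 72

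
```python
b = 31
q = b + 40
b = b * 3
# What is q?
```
Trace:
  b=31
  b=31, q=71
  b=93, q=71

Final answer: 71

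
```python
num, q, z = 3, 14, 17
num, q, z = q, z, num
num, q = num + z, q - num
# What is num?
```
Trace:
  num=3, q=14, z=17
  num=14, q=17, z=3
  num=17, q=3, z=3

Final answer: 17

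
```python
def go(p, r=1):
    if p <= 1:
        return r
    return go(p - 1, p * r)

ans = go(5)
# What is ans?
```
Call trace:
go(p=5, r=1)
  go(p=4, r=5)
    go(p=3, r=20)
      go(p=2, r=60)
        go(p=1, r=120)
        -> return 120
      -> return 120
    -> return 120
  -> return 120
-> return 120

Final answer: 120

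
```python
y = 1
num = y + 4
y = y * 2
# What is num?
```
Trace:
  y=1
  y=1, num=5
  y=2, num=5

Final answer: 5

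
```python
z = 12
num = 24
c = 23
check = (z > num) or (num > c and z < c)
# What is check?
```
Trace:
  z=12
  z=12, num=24
  z=12, num=24, c=23
  z=12, num=24, c=23, check=True

Final answer: True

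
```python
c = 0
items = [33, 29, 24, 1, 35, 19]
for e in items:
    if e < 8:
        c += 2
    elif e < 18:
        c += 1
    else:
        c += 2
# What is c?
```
Trace:
  c=0
  c=2, e=33
  c=4, e=29
  c=6, e=24
  c=8, e=1
  c=10, e=35
  c=12, e=19

Final answer: 12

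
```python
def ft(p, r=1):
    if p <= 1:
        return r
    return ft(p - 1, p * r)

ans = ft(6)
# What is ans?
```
Call trace:
ft(p=6, r=1)
  ft(p=5, r=6)
    ft(p=4, r=30)
      ft(p=3, r=120)
        ft(p=2, r=360)
          ft(p=1, r=720)
          -> return 720
        -> return 720
      -> return 720
    -> return 720
  -> return 720
-> return 720

Final answer: 720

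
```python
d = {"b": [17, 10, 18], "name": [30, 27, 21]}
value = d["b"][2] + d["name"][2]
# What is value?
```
Trace:
  d={'b': [17, 10, 18], 'name': [30, 27, 21]}
  d={'b': [17, 10, 18], 'name': [30, 27, 21]}, value=39

Final answer: 39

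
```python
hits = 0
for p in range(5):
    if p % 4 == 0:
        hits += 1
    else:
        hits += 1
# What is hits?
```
Trace:
  hits=0
  hits=1, p=0
  hits=2, p=1
  hits=3, p=2
  hits=4, p=3
  hits=5, p=4

Final answer: 5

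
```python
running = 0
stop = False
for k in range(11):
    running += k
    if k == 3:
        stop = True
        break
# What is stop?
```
Trace:
  running=0
  running=0, stop=False
  running=0, stop=False, k=0
  running=1, stop=False, k=1
  running=3, stop=False, k=2
  running=6, stop=True, k=3

Final answer: True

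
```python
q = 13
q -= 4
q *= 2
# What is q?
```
Trace:
  q=13
  q=9
  q=18

Final answer: 18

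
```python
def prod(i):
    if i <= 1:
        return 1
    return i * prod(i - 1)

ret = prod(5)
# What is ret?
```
Call trace:
prod(i=5)
  prod(i=4)
    prod(i=3)
      prod(i=2)
        prod(i=1)
        -> return 1
      -> return 2
    -> return 6
  -> return 24
-> return 120

Final answer: 120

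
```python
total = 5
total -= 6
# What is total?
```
Trace:
  total=5
  total=-1

Final answer: -1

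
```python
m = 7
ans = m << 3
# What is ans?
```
Trace:
  m=7
  m=7, ans=56

Final answer: 56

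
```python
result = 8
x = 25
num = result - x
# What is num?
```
Trace:
  result=8
  result=8, x=25
  result=8, x=25, num=-17

Final answer: -17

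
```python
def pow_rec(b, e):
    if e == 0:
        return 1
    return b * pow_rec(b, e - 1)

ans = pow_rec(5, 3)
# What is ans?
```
Call trace:
pow_rec(b=5, e=3)
  pow_rec(b=5, e=2)
    pow_rec(b=5, e=1)
      pow_rec(b=5, e=0)
      -> return 1
    -> return 5
  -> return 25
-> return 125

Final answer: 125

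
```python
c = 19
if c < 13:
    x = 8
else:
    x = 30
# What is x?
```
Trace:
  c=19
  c=19, x=30

Final answer: 30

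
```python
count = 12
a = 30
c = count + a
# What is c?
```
Trace:
  count=12
  count=12, a=30
  count=12, a=30, c=42

Final answer: 42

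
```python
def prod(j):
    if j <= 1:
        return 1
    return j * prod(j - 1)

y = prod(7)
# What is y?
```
Call trace:
prod(j=7)
  prod(j=6)
    prod(j=5)
      prod(j=4)
        prod(j=3)
          prod(j=2)
            prod(j=1)
            -> return 1
          -> return 2
        -> return 6
      -> return 24
    -> return 120
  -> return 720
-> return 5040

Final answer: 5040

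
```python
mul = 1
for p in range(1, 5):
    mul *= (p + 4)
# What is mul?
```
Trace:
  mul=1
  mul=5, p=1
  mul=30, p=2
  mul=210, p=3
  mul=1680, p=4

Final answer: 1680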